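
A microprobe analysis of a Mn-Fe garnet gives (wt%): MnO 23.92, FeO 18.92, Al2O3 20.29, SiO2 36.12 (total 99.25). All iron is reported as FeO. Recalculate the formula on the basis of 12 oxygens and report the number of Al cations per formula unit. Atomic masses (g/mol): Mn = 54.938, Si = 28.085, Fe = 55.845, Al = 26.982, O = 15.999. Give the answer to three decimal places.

MnO: 23.92/70.937 = 0.33720 mol → 0.33720 mol Mn, 0.33720 mol O.
FeO: 18.92/71.844 = 0.26335 mol → 0.26335 mol Fe, 0.26335 mol O.
Al2O3: 20.29/101.961 = 0.19900 mol → 0.39800 mol Al, 0.59700 mol O.
SiO2: 36.12/60.083 = 0.60117 mol → 0.60117 mol Si, 1.20234 mol O.
Total oxygen = 2.39989 mol. Normalization factor = 12/2.39989 = 5.00023.
Al per 12 O = 0.39800 × 5.00023 = 1.990.

1.990 Al apfu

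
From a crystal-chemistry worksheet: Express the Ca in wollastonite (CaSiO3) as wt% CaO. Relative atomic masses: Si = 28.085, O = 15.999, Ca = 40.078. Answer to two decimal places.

48.28 wt%

M(CaSiO3) = 116.160 g/mol; M(CaO) = 56.077 g/mol.
Moles CaO per formula unit = 1 Ca ÷ 1 = 1.0000.
CaO fraction = (1.0000 × 56.077) / 116.160 = 56.077/116.160 = 0.4828.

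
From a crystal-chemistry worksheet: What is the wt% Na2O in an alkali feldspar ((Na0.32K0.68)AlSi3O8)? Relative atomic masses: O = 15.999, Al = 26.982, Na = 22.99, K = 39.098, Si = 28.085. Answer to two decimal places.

Molar mass of (Na0.32K0.68)AlSi3O8 = 0.32·22.99 + 0.68·39.098 + 1·26.982 + 3·28.085 + 8·15.999 = 273.172 g/mol.
Each formula unit contains 0.32 Na, equivalent to 0.32/2 = 0.1600 mol Na2O.
M(Na2O) = 2×22.99 + 1×15.999 = 61.979 g/mol.
Mass of Na2O per formula unit = 0.1600 × 61.979 = 9.917 g.
Na2O wt% = 9.917 / 273.172 × 100 = 3.63%.

3.63 wt%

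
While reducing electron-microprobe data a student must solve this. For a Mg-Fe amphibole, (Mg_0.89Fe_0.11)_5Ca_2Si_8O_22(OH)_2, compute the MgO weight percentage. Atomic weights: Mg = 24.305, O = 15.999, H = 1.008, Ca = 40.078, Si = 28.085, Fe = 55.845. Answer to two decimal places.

21.62 wt%

Formula mass = 829.700 g/mol.
4.45 Mg → 4.4500 mol MgO per formula unit; M(MgO) = 40.304, so MgO mass = 179.353 g.
179.353/829.700 × 100 = 21.62 wt%.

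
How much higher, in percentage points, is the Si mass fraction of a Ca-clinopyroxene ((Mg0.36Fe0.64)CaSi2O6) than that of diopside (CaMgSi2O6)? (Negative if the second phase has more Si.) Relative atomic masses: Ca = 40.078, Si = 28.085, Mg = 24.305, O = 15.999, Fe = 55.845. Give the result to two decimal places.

-2.21 percentage points

Si in (Mg0.36Fe0.64)CaSi2O6: molar mass 236.733 g/mol; 2×28.085 = 56.170 g → 23.73 wt%.
Si in CaMgSi2O6: molar mass 216.547 g/mol; 2×28.085 = 56.170 g → 25.94 wt%.
Difference = 23.73 − 25.94 = -2.21 percentage points.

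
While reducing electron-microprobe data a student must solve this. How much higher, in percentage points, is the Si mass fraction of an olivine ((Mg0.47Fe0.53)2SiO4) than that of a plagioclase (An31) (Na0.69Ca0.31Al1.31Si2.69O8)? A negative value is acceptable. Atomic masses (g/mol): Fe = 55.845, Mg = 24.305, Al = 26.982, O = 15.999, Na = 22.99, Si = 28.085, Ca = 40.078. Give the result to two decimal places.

M((Mg0.47Fe0.53)2SiO4) = 174.123 g/mol, so wt% Si = 28.085/174.123 × 100 = 16.13%.
M(Na0.69Ca0.31Al1.31Si2.69O8) = 267.174 g/mol, so wt% Si = 75.549/267.174 × 100 = 28.28%.
16.13 − 28.28 = -12.15 pp.

-12.15 percentage points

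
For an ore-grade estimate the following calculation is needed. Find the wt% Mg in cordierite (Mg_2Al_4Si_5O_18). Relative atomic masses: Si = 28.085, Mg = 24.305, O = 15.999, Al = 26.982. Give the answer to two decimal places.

8.31 wt%

Molar mass of Mg_2Al_4Si_5O_18: 2*24.305 + 4*26.982 + 5*28.085 + 18*15.999 = 584.945 g/mol.
Mass of Mg per formula unit: 2 × 24.305 = 48.610 g.
Weight fraction Mg = 48.610 / 584.945 = 0.0831.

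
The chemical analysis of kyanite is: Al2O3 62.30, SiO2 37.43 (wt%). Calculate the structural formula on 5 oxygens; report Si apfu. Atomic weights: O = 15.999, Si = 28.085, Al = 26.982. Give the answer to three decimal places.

Al2O3: 62.30/101.961 = 0.61102 mol → 1.22204 mol Al, 1.83306 mol O.
SiO2: 37.43/60.083 = 0.62297 mol → 0.62297 mol Si, 1.24594 mol O.
Total oxygen = 3.07900 mol. Normalization factor = 5/3.07900 = 1.62390.
Si per 5 O = 0.62297 × 1.62390 = 1.012.

1.012 Si apfu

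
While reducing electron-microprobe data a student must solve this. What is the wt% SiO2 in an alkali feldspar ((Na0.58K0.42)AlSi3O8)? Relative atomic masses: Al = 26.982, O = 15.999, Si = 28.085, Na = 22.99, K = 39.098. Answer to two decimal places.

Molar mass of (Na0.58K0.42)AlSi3O8 = 0.58×22.99 + 0.42×39.098 + 1×26.982 + 3×28.085 + 8×15.999 = 268.984 g/mol.
Each formula unit contains 3 Si, equivalent to 3/1 = 3.0000 mol SiO2.
M(SiO2) = 1×28.085 + 2×15.999 = 60.083 g/mol.
Mass of SiO2 per formula unit = 3.0000 × 60.083 = 180.249 g.
SiO2 wt% = 180.249 / 268.984 × 100 = 67.01%.

67.01 wt%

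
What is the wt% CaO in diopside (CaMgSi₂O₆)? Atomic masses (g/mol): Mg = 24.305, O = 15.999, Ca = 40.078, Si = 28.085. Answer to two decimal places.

25.90 wt%

M(CaMgSi₂O₆) = 216.547 g/mol; M(CaO) = 56.077 g/mol.
Moles CaO per formula unit = 1 Ca ÷ 1 = 1.0000.
CaO fraction = (1.0000 × 56.077) / 216.547 = 56.077/216.547 = 0.2590.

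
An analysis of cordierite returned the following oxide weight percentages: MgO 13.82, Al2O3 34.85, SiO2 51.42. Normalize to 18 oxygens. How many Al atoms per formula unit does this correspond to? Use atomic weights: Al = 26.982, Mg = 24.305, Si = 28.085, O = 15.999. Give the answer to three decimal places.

MgO: 13.82/40.304 = 0.34289 mol → 0.34289 mol Mg, 0.34289 mol O.
Al2O3: 34.85/101.961 = 0.34180 mol → 0.68360 mol Al, 1.02540 mol O.
SiO2: 51.42/60.083 = 0.85582 mol → 0.85582 mol Si, 1.71164 mol O.
Total oxygen = 3.07993 mol. Normalization factor = 18/3.07993 = 5.84429.
Al per 18 O = 0.68360 × 5.84429 = 3.995.

3.995 Al apfu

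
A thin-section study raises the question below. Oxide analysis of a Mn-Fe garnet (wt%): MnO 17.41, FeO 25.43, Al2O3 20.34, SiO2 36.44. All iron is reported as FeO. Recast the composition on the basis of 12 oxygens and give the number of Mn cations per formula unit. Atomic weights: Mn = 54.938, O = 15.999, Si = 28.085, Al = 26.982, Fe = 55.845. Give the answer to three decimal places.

1.222 Mn apfu

MnO (M=70.937): mol = 0.24543; Mn = 0.24543, O = 0.24543.
FeO (M=71.844): mol = 0.35396; Fe = 0.35396, O = 0.35396.
Al2O3 (M=101.961): mol = 0.19949; Al = 0.39898, O = 0.59847.
SiO2 (M=60.083): mol = 0.60649; Si = 0.60649, O = 1.21298.
ΣO = 2.41084; factor = 12/ΣO = 4.97752.
Mn apfu = 0.24543 × 4.97752 = 1.222.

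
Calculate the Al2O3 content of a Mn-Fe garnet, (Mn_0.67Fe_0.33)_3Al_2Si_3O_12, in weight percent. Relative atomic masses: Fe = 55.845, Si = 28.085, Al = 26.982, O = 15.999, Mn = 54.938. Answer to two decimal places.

20.56 wt%

Formula mass = 495.919 g/mol.
2 Al → 1.0000 mol Al2O3 per formula unit; M(Al2O3) = 101.961, so Al2O3 mass = 101.961 g.
101.961/495.919 × 100 = 20.56 wt%.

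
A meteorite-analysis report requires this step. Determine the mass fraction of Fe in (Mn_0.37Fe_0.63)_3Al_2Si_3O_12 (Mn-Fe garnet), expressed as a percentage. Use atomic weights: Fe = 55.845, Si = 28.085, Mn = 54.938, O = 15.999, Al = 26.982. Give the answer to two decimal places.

21.25 wt%

M((Mn_0.37Fe_0.63)_3Al_2Si_3O_12) = 496.735 g/mol.
Fe contributes 1.89 × 55.845 = 105.547 g per mole.
105.547/496.735 = 0.2125 → 21.25%.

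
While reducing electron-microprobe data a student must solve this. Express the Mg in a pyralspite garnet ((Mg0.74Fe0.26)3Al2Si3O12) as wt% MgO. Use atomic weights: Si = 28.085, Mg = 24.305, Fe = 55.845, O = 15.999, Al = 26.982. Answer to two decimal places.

20.92 wt%

M((Mg0.74Fe0.26)3Al2Si3O12) = 427.723 g/mol; M(MgO) = 40.304 g/mol.
Moles MgO per formula unit = 2.22 Mg ÷ 1 = 2.2200.
MgO fraction = (2.2200 × 40.304) / 427.723 = 89.475/427.723 = 0.2092.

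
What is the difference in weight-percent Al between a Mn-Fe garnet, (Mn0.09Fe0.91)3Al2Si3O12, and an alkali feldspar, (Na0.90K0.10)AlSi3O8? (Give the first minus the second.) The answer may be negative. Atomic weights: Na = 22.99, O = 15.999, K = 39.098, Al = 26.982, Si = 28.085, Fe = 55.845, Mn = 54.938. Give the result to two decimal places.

0.62 percentage points

First mineral: 53.964 g Al in 497.497 g formula = 10.85 wt% Al.
Second mineral: 26.982 g Al in 263.830 g formula = 10.23 wt% Al.
10.85% − 10.23% gives a difference of 0.62 percentage points.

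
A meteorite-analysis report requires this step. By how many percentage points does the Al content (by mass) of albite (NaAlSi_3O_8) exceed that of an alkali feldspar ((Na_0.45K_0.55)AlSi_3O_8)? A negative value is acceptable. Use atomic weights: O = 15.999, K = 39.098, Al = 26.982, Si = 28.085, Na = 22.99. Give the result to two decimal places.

First mineral: 26.982 g Al in 262.219 g formula = 10.29 wt% Al.
Second mineral: 26.982 g Al in 271.078 g formula = 9.95 wt% Al.
10.29% − 9.95% gives a difference of 0.34 percentage points.

0.34 percentage points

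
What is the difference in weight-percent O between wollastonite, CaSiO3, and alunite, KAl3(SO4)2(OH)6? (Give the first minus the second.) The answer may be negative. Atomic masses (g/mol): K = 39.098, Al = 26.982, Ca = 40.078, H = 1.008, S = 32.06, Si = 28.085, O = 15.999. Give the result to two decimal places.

O in CaSiO3: molar mass 116.160 g/mol; 3×15.999 = 47.997 g → 41.32 wt%.
O in KAl3(SO4)2(OH)6: molar mass 414.198 g/mol; 14×15.999 = 223.986 g → 54.08 wt%.
Difference = 41.32 − 54.08 = -12.76 percentage points.

-12.76 percentage points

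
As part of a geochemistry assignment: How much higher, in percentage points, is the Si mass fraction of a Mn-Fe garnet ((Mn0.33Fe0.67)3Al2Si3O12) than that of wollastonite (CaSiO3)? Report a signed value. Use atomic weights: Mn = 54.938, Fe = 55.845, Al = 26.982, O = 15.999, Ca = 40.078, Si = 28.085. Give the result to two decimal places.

Si in (Mn0.33Fe0.67)3Al2Si3O12: molar mass 496.844 g/mol; 3×28.085 = 84.255 g → 16.96 wt%.
Si in CaSiO3: molar mass 116.160 g/mol; 1×28.085 = 28.085 g → 24.18 wt%.
Difference = 16.96 − 24.18 = -7.22 percentage points.

-7.22 percentage points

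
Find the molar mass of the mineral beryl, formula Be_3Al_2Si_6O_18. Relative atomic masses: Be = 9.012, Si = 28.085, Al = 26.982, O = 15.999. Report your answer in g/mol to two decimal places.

M = 3(9.012) + 2(26.982) + 6(28.085) + 18(15.999)

537.49 g/mol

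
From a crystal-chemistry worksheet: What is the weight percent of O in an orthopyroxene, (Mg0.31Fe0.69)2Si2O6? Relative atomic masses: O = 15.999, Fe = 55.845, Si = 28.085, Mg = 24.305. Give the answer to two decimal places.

39.29 weight percent

Molar mass of (Mg0.31Fe0.69)2Si2O6: 0.62·24.305 + 1.38·55.845 + 2·28.085 + 6·15.999 = 244.299 g/mol.
Mass of O per formula unit: 6 × 15.999 = 95.994 g.
Weight fraction O = 95.994 / 244.299 = 0.3929.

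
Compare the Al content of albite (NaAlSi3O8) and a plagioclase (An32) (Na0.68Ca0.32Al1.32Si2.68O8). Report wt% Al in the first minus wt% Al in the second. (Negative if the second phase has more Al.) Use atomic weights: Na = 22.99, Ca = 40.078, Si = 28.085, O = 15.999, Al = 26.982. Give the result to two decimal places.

-3.03 percentage points

Al in NaAlSi3O8: molar mass 262.219 g/mol; 1×26.982 = 26.982 g → 10.29 wt%.
Al in Na0.68Ca0.32Al1.32Si2.68O8: molar mass 267.334 g/mol; 1.32×26.982 = 35.616 g → 13.32 wt%.
Difference = 10.29 − 13.32 = -3.03 percentage points.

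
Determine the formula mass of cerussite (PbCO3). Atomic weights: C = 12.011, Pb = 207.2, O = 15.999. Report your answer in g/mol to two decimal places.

267.21 g/mol

Pb: 1 × 207.2 = 207.2000
C: 1 × 12.011 = 12.0110
O: 3 × 15.999 = 47.9970
Summing the contributions gives the formula mass.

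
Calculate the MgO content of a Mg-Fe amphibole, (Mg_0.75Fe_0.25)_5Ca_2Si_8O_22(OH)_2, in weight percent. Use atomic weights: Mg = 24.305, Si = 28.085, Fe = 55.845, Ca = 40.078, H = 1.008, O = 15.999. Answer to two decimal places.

17.74 wt%

Molar mass of (Mg_0.75Fe_0.25)_5Ca_2Si_8O_22(OH)_2 = 3.75×24.305 + 1.25×55.845 + 2×40.078 + 8×28.085 + 24×15.999 + 2×1.008 = 851.778 g/mol.
Each formula unit contains 3.75 Mg, equivalent to 3.75/1 = 3.7500 mol MgO.
M(MgO) = 1×24.305 + 1×15.999 = 40.304 g/mol.
Mass of MgO per formula unit = 3.7500 × 40.304 = 151.140 g.
MgO wt% = 151.140 / 851.778 × 100 = 17.74%.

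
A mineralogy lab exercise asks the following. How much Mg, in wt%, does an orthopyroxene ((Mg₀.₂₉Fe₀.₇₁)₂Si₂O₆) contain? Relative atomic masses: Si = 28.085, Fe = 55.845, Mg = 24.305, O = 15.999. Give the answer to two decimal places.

Molar mass of (Mg₀.₂₉Fe₀.₇₁)₂Si₂O₆: 0.58×24.305 + 1.42×55.845 + 2×28.085 + 6×15.999 = 245.561 g/mol.
Mass of Mg per formula unit: 0.58 × 24.305 = 14.097 g.
Weight fraction Mg = 14.097 / 245.561 = 0.0574.

5.74 wt%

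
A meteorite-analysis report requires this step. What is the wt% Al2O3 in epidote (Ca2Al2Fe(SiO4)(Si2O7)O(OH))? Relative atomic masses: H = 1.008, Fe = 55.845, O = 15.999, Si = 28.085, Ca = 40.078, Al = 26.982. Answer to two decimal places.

21.10 wt%

Formula mass = 483.215 g/mol.
2 Al → 1.0000 mol Al2O3 per formula unit; M(Al2O3) = 101.961, so Al2O3 mass = 101.961 g.
101.961/483.215 × 100 = 21.10 wt%.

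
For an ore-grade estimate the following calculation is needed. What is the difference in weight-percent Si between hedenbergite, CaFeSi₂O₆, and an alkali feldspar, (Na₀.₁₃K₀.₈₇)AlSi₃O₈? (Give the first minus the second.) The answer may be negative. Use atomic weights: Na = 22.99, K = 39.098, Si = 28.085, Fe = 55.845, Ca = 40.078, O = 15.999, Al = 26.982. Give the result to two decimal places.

M(CaFeSi₂O₆) = 248.087 g/mol, so wt% Si = 56.170/248.087 × 100 = 22.64%.
M((Na₀.₁₃K₀.₈₇)AlSi₃O₈) = 276.233 g/mol, so wt% Si = 84.255/276.233 × 100 = 30.50%.
22.64 − 30.50 = -7.86 pp.

-7.86 percentage points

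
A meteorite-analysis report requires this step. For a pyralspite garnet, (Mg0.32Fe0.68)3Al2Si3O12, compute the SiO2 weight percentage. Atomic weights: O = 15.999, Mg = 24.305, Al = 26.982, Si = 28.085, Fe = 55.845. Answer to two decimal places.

Molar mass of (Mg0.32Fe0.68)3Al2Si3O12 = 0.96*24.305 + 2.04*55.845 + 2*26.982 + 3*28.085 + 12*15.999 = 467.464 g/mol.
Each formula unit contains 3 Si, equivalent to 3/1 = 3.0000 mol SiO2.
M(SiO2) = 1×28.085 + 2×15.999 = 60.083 g/mol.
Mass of SiO2 per formula unit = 3.0000 × 60.083 = 180.249 g.
SiO2 wt% = 180.249 / 467.464 × 100 = 38.56%.

38.56 wt%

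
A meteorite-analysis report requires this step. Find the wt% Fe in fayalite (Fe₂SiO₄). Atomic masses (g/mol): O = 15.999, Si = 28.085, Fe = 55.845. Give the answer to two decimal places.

54.81 mass %

Formula mass = 2·55.845 + 1·28.085 + 4·15.999 = 203.771 g/mol, of which 111.690 g is Fe.
So Fe makes up 111.690/203.771 = 0.5481 of the mass, i.e. 54.81%.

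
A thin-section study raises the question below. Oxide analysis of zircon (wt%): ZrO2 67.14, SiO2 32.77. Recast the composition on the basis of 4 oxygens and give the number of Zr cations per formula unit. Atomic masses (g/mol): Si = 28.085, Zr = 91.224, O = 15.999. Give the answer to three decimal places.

1.000 Zr apfu

67.14 wt% ZrO2 ÷ 123.222 g/mol = 0.54487 mol, giving 0.54487 Zr and 1.08974 O.
32.77 wt% SiO2 ÷ 60.083 g/mol = 0.54541 mol, giving 0.54541 Si and 1.09082 O.
Oxygen sums to 2.18056; scaling by 4/2.18056 = 1.83439 puts the formula on 4 O.
Zr: 0.54487 × 1.83439 = 1.000 atoms per formula unit.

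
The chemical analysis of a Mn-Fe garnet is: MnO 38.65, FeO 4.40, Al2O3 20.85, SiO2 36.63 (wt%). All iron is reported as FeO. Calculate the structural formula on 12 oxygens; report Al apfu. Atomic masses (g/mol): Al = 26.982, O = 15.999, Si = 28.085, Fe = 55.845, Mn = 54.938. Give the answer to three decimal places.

MnO (M=70.937): mol = 0.54485; Mn = 0.54485, O = 0.54485.
FeO (M=71.844): mol = 0.06124; Fe = 0.06124, O = 0.06124.
Al2O3 (M=101.961): mol = 0.20449; Al = 0.40898, O = 0.61347.
SiO2 (M=60.083): mol = 0.60966; Si = 0.60966, O = 1.21932.
ΣO = 2.43888; factor = 12/ΣO = 4.92029.
Al apfu = 0.40898 × 4.92029 = 2.012.

2.012 Al apfu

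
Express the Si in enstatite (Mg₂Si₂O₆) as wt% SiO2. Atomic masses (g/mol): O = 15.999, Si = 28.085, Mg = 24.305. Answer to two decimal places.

Molar mass of Mg₂Si₂O₆ = 2·24.305 + 2·28.085 + 6·15.999 = 200.774 g/mol.
Each formula unit contains 2 Si, equivalent to 2/1 = 2.0000 mol SiO2.
M(SiO2) = 1×28.085 + 2×15.999 = 60.083 g/mol.
Mass of SiO2 per formula unit = 2.0000 × 60.083 = 120.166 g.
SiO2 wt% = 120.166 / 200.774 × 100 = 59.85%.

59.85 wt%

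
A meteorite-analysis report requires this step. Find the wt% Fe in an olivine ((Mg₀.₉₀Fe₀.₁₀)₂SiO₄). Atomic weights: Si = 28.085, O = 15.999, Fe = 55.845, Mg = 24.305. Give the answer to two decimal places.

7.60 wt%

Formula mass = 1.80*24.305 + 0.20*55.845 + 1*28.085 + 4*15.999 = 146.999 g/mol, of which 11.169 g is Fe.
So Fe makes up 11.169/146.999 = 0.0760 of the mass, i.e. 7.60%.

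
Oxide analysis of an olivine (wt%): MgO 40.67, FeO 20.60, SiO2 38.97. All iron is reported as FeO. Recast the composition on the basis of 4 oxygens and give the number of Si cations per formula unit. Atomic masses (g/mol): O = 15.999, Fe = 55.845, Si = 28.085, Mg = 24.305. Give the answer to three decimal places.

MgO (M=40.304): mol = 1.00908; Mg = 1.00908, O = 1.00908.
FeO (M=71.844): mol = 0.28673; Fe = 0.28673, O = 0.28673.
SiO2 (M=60.083): mol = 0.64860; Si = 0.64860, O = 1.29720.
ΣO = 2.59301; factor = 4/ΣO = 1.54261.
Si apfu = 0.64860 × 1.54261 = 1.001.

1.001 Si apfu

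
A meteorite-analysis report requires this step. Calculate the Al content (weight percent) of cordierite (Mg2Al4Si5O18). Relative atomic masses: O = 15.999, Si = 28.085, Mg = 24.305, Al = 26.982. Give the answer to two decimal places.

Molar mass of Mg2Al4Si5O18: 2*24.305 + 4*26.982 + 5*28.085 + 18*15.999 = 584.945 g/mol.
Mass of Al per formula unit: 4 × 26.982 = 107.928 g.
Weight fraction Al = 107.928 / 584.945 = 0.1845.

18.45 weight percent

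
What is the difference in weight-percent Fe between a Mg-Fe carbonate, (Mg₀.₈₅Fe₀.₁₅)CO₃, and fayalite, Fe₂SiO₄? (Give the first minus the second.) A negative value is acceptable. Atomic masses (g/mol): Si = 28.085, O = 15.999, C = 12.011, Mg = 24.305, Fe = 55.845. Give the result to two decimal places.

-45.40 percentage points

M((Mg₀.₈₅Fe₀.₁₅)CO₃) = 89.044 g/mol, so wt% Fe = 8.377/89.044 × 100 = 9.41%.
M(Fe₂SiO₄) = 203.771 g/mol, so wt% Fe = 111.690/203.771 × 100 = 54.81%.
9.41 − 54.81 = -45.40 pp.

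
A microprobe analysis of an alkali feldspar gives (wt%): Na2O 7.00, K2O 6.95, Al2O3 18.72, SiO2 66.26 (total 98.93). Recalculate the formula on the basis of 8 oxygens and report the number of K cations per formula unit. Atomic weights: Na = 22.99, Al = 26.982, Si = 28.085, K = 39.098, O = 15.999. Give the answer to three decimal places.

0.401 K apfu

7.00 wt% Na2O ÷ 61.979 g/mol = 0.11294 mol, giving 0.22588 Na and 0.11294 O.
6.95 wt% K2O ÷ 94.195 g/mol = 0.07378 mol, giving 0.14756 K and 0.07378 O.
18.72 wt% Al2O3 ÷ 101.961 g/mol = 0.18360 mol, giving 0.36720 Al and 0.55080 O.
66.26 wt% SiO2 ÷ 60.083 g/mol = 1.10281 mol, giving 1.10281 Si and 2.20562 O.
Oxygen sums to 2.94314; scaling by 8/2.94314 = 2.71819 puts the formula on 8 O.
K: 0.14756 × 2.71819 = 0.401 atoms per formula unit.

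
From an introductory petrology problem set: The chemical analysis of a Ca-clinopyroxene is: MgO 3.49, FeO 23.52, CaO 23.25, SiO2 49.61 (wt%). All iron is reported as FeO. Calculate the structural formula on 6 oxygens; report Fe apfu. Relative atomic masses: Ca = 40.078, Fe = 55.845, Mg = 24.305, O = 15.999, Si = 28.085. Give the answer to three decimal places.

3.49 wt% MgO ÷ 40.304 g/mol = 0.08659 mol, giving 0.08659 Mg and 0.08659 O.
23.52 wt% FeO ÷ 71.844 g/mol = 0.32738 mol, giving 0.32738 Fe and 0.32738 O.
23.25 wt% CaO ÷ 56.077 g/mol = 0.41461 mol, giving 0.41461 Ca and 0.41461 O.
49.61 wt% SiO2 ÷ 60.083 g/mol = 0.82569 mol, giving 0.82569 Si and 1.65138 O.
Oxygen sums to 2.47996; scaling by 6/2.47996 = 2.41939 puts the formula on 6 O.
Fe: 0.32738 × 2.41939 = 0.792 atoms per formula unit.

0.792 Fe apfu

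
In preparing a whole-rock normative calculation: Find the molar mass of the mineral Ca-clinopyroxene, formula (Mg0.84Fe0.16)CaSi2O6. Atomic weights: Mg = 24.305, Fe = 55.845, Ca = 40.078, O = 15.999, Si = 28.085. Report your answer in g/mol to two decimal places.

Mg: 0.84 × 24.305 = 20.4162
Fe: 0.16 × 55.845 = 8.9352
Ca: 1 × 40.078 = 40.0780
Si: 2 × 28.085 = 56.1700
O: 6 × 15.999 = 95.9940
Summing the contributions gives the formula mass.

221.59 g/mol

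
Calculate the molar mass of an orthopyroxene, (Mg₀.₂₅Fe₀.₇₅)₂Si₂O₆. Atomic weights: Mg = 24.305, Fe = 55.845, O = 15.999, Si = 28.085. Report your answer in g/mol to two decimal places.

Mg: 0.50 × 24.305 = 12.1525
Fe: 1.50 × 55.845 = 83.7675
Si: 2 × 28.085 = 56.1700
O: 6 × 15.999 = 95.9940
Summing the contributions gives the formula mass.

248.08 g/mol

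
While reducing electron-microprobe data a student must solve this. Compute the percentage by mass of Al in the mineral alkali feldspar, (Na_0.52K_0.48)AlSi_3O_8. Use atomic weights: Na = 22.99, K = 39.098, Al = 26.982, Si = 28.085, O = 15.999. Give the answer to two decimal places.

M((Na_0.52K_0.48)AlSi_3O_8) = 269.951 g/mol.
Al contributes 1 × 26.982 = 26.982 g per mole.
26.982/269.951 = 0.1000 → 10.00%.

10.00 mass %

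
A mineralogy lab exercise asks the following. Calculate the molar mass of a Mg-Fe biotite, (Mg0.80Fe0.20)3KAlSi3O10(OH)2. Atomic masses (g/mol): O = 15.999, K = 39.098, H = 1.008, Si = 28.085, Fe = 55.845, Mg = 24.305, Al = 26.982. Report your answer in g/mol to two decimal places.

436.18 g/mol

The formula mass is the sum 2.40(24.305) + 0.60(55.845) + 1(39.098) + 1(26.982) + 3(28.085) + 12(15.999) + 2(1.008).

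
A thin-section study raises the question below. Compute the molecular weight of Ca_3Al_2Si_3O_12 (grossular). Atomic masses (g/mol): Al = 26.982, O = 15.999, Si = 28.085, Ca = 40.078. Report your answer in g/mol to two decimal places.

M = 3·40.078 + 2·26.982 + 3·28.085 + 12·15.999

450.44 g/mol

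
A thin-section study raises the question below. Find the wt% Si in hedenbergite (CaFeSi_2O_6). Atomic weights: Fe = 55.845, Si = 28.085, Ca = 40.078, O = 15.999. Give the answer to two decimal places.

22.64 mass %

Formula mass = 1·40.078 + 1·55.845 + 2·28.085 + 6·15.999 = 248.087 g/mol, of which 56.170 g is Si.
So Si makes up 56.170/248.087 = 0.2264 of the mass, i.e. 22.64%.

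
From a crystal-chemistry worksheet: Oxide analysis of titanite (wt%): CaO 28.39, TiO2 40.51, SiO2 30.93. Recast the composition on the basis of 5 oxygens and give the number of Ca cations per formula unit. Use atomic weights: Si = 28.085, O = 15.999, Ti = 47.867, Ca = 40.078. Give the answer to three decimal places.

28.39 wt% CaO ÷ 56.077 g/mol = 0.50627 mol, giving 0.50627 Ca and 0.50627 O.
40.51 wt% TiO2 ÷ 79.865 g/mol = 0.50723 mol, giving 0.50723 Ti and 1.01446 O.
30.93 wt% SiO2 ÷ 60.083 g/mol = 0.51479 mol, giving 0.51479 Si and 1.02958 O.
Oxygen sums to 2.55031; scaling by 5/2.55031 = 1.96055 puts the formula on 5 O.
Ca: 0.50627 × 1.96055 = 0.993 atoms per formula unit.

0.993 Ca apfu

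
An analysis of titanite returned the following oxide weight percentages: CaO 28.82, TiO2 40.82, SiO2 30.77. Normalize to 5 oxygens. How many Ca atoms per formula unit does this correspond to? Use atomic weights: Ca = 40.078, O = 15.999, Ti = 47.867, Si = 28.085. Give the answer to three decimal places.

CaO (M=56.077): mol = 0.51394; Ca = 0.51394, O = 0.51394.
TiO2 (M=79.865): mol = 0.51111; Ti = 0.51111, O = 1.02222.
SiO2 (M=60.083): mol = 0.51212; Si = 0.51212, O = 1.02424.
ΣO = 2.56040; factor = 5/ΣO = 1.95282.
Ca apfu = 0.51394 × 1.95282 = 1.004.

1.004 Ca apfu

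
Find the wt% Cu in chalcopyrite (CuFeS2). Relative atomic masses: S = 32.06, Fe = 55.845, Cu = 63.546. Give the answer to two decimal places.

Molar mass of CuFeS2: 1*63.546 + 1*55.845 + 2*32.06 = 183.511 g/mol.
Mass of Cu per formula unit: 1 × 63.546 = 63.546 g.
Weight fraction Cu = 63.546 / 183.511 = 0.3463.

34.63 weight percent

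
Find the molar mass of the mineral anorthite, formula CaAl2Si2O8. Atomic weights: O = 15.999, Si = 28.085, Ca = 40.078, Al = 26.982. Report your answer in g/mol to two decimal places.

278.20 g/mol

M = 1*40.078 + 2*26.982 + 2*28.085 + 8*15.999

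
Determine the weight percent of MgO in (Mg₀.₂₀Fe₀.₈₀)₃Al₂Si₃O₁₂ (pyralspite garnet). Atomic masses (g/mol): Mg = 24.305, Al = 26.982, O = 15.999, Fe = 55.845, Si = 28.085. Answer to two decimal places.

5.05 wt%

Molar mass of (Mg₀.₂₀Fe₀.₈₀)₃Al₂Si₃O₁₂ = 0.60×24.305 + 2.40×55.845 + 2×26.982 + 3×28.085 + 12×15.999 = 478.818 g/mol.
Each formula unit contains 0.60 Mg, equivalent to 0.60/1 = 0.6000 mol MgO.
M(MgO) = 1×24.305 + 1×15.999 = 40.304 g/mol.
Mass of MgO per formula unit = 0.6000 × 40.304 = 24.182 g.
MgO wt% = 24.182 / 478.818 × 100 = 5.05%.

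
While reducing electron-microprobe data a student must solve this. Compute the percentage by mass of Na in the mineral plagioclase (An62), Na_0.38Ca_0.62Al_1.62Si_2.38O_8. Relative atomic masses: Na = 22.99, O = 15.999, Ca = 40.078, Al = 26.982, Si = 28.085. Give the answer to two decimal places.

3.21 mass %

Formula mass = 0.38×22.99 + 0.62×40.078 + 1.62×26.982 + 2.38×28.085 + 8×15.999 = 272.130 g/mol, of which 8.736 g is Na.
So Na makes up 8.736/272.130 = 0.0321 of the mass, i.e. 3.21%.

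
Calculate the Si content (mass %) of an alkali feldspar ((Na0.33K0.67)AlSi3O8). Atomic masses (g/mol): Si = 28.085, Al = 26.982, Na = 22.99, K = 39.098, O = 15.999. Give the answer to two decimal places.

M((Na0.33K0.67)AlSi3O8) = 273.011 g/mol.
Si contributes 3 × 28.085 = 84.255 g per mole.
84.255/273.011 = 0.3086 → 30.86%.

30.86 mass %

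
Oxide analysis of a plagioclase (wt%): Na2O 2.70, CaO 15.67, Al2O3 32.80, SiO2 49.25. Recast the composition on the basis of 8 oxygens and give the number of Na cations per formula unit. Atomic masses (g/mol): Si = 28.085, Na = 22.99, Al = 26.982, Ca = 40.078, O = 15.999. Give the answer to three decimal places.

0.238 Na apfu

Na2O: 2.70/61.979 = 0.04356 mol → 0.08712 mol Na, 0.04356 mol O.
CaO: 15.67/56.077 = 0.27944 mol → 0.27944 mol Ca, 0.27944 mol O.
Al2O3: 32.80/101.961 = 0.32169 mol → 0.64338 mol Al, 0.96507 mol O.
SiO2: 49.25/60.083 = 0.81970 mol → 0.81970 mol Si, 1.63940 mol O.
Total oxygen = 2.92747 mol. Normalization factor = 8/2.92747 = 2.73274.
Na per 8 O = 0.08712 × 2.73274 = 0.238.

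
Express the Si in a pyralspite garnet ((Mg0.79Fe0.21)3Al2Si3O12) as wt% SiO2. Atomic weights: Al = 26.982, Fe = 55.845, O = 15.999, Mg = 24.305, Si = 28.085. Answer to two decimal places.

42.61 wt%

M((Mg0.79Fe0.21)3Al2Si3O12) = 422.992 g/mol; M(SiO2) = 60.083 g/mol.
Moles SiO2 per formula unit = 3 Si ÷ 1 = 3.0000.
SiO2 fraction = (3.0000 × 60.083) / 422.992 = 180.249/422.992 = 0.4261.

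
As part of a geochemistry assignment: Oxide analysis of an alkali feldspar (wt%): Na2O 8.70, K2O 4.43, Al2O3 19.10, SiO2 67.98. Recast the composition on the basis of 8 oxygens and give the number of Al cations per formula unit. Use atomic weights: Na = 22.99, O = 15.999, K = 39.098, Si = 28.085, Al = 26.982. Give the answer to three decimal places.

Na2O (M=61.979): mol = 0.14037; Na = 0.28074, O = 0.14037.
K2O (M=94.195): mol = 0.04703; K = 0.09406, O = 0.04703.
Al2O3 (M=101.961): mol = 0.18733; Al = 0.37466, O = 0.56199.
SiO2 (M=60.083): mol = 1.13143; Si = 1.13143, O = 2.26286.
ΣO = 3.01225; factor = 8/ΣO = 2.65582.
Al apfu = 0.37466 × 2.65582 = 0.995.

0.995 Al apfu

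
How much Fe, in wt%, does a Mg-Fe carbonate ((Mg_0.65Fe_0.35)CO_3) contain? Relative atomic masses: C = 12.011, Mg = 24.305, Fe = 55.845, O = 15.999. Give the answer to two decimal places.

Molar mass of (Mg_0.65Fe_0.35)CO_3: 0.65*24.305 + 0.35*55.845 + 1*12.011 + 3*15.999 = 95.352 g/mol.
Mass of Fe per formula unit: 0.35 × 55.845 = 19.546 g.
Weight fraction Fe = 19.546 / 95.352 = 0.2050.

20.50 wt%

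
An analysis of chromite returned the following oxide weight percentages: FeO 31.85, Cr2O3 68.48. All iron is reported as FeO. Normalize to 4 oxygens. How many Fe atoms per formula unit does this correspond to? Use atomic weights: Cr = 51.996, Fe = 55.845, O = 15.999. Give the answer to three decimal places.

FeO (M=71.844): mol = 0.44332; Fe = 0.44332, O = 0.44332.
Cr2O3 (M=151.989): mol = 0.45056; Cr = 0.90112, O = 1.35168.
ΣO = 1.79500; factor = 4/ΣO = 2.22841.
Fe apfu = 0.44332 × 2.22841 = 0.988.

0.988 Fe apfu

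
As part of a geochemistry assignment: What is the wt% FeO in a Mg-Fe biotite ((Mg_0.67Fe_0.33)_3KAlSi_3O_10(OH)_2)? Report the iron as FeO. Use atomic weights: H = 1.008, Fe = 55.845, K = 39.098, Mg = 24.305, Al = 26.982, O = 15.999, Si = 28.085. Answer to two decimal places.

Molar mass of (Mg_0.67Fe_0.33)_3KAlSi_3O_10(OH)_2 = 2.01*24.305 + 0.99*55.845 + 1*39.098 + 1*26.982 + 3*28.085 + 12*15.999 + 2*1.008 = 448.479 g/mol.
Each formula unit contains 0.99 Fe, equivalent to 0.99/1 = 0.9900 mol FeO.
M(FeO) = 1×55.845 + 1×15.999 = 71.844 g/mol.
Mass of FeO per formula unit = 0.9900 × 71.844 = 71.126 g.
FeO wt% = 71.126 / 448.479 × 100 = 15.86%.

15.86 wt%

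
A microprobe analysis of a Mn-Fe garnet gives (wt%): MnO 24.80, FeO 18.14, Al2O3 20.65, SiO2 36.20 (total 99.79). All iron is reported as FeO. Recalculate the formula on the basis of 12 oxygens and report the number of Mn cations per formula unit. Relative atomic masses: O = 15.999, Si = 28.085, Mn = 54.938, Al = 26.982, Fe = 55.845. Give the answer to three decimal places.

1.737 Mn apfu

24.80 wt% MnO ÷ 70.937 g/mol = 0.34961 mol, giving 0.34961 Mn and 0.34961 O.
18.14 wt% FeO ÷ 71.844 g/mol = 0.25249 mol, giving 0.25249 Fe and 0.25249 O.
20.65 wt% Al2O3 ÷ 101.961 g/mol = 0.20253 mol, giving 0.40506 Al and 0.60759 O.
36.20 wt% SiO2 ÷ 60.083 g/mol = 0.60250 mol, giving 0.60250 Si and 1.20500 O.
Oxygen sums to 2.41469; scaling by 12/2.41469 = 4.96958 puts the formula on 12 O.
Mn: 0.34961 × 4.96958 = 1.737 atoms per formula unit.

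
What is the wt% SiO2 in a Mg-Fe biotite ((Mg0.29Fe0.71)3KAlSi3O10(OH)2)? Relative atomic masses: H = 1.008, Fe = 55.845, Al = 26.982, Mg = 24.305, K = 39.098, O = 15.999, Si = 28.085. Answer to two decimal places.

Molar mass of (Mg0.29Fe0.71)3KAlSi3O10(OH)2 = 0.87*24.305 + 2.13*55.845 + 1*39.098 + 1*26.982 + 3*28.085 + 12*15.999 + 2*1.008 = 484.434 g/mol.
Each formula unit contains 3 Si, equivalent to 3/1 = 3.0000 mol SiO2.
M(SiO2) = 1×28.085 + 2×15.999 = 60.083 g/mol.
Mass of SiO2 per formula unit = 3.0000 × 60.083 = 180.249 g.
SiO2 wt% = 180.249 / 484.434 × 100 = 37.21%.

37.21 wt%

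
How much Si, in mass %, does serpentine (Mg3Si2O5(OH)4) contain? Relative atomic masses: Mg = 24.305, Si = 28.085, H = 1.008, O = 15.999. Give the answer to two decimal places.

Molar mass of Mg3Si2O5(OH)4: 3·24.305 + 2·28.085 + 9·15.999 + 4·1.008 = 277.108 g/mol.
Mass of Si per formula unit: 2 × 28.085 = 56.170 g.
Weight fraction Si = 56.170 / 277.108 = 0.2027.

20.27 mass %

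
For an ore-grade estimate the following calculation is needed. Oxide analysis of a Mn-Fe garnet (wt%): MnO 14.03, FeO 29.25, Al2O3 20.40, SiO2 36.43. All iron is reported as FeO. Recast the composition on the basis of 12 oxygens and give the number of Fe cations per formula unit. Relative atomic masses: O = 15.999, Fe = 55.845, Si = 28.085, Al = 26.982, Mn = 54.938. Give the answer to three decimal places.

MnO: 14.03/70.937 = 0.19778 mol → 0.19778 mol Mn, 0.19778 mol O.
FeO: 29.25/71.844 = 0.40713 mol → 0.40713 mol Fe, 0.40713 mol O.
Al2O3: 20.40/101.961 = 0.20008 mol → 0.40016 mol Al, 0.60024 mol O.
SiO2: 36.43/60.083 = 0.60633 mol → 0.60633 mol Si, 1.21266 mol O.
Total oxygen = 2.41781 mol. Normalization factor = 12/2.41781 = 4.96317.
Fe per 12 O = 0.40713 × 4.96317 = 2.021.

2.021 Fe apfu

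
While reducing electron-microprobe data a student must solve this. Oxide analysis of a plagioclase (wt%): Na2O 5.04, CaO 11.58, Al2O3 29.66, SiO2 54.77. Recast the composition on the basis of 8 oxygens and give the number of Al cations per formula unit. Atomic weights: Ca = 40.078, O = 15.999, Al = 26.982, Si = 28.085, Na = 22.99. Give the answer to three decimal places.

Na2O (M=61.979): mol = 0.08132; Na = 0.16264, O = 0.08132.
CaO (M=56.077): mol = 0.20650; Ca = 0.20650, O = 0.20650.
Al2O3 (M=101.961): mol = 0.29090; Al = 0.58180, O = 0.87270.
SiO2 (M=60.083): mol = 0.91157; Si = 0.91157, O = 1.82314.
ΣO = 2.98366; factor = 8/ΣO = 2.68127.
Al apfu = 0.58180 × 2.68127 = 1.560.

1.560 Al apfu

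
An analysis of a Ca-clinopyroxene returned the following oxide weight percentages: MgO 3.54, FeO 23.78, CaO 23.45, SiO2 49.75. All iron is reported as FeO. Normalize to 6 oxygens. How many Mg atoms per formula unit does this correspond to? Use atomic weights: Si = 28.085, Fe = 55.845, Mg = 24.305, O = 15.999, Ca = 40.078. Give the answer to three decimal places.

MgO: 3.54/40.304 = 0.08783 mol → 0.08783 mol Mg, 0.08783 mol O.
FeO: 23.78/71.844 = 0.33099 mol → 0.33099 mol Fe, 0.33099 mol O.
CaO: 23.45/56.077 = 0.41818 mol → 0.41818 mol Ca, 0.41818 mol O.
SiO2: 49.75/60.083 = 0.82802 mol → 0.82802 mol Si, 1.65604 mol O.
Total oxygen = 2.49304 mol. Normalization factor = 6/2.49304 = 2.40670.
Mg per 6 O = 0.08783 × 2.40670 = 0.211.

0.211 Mg apfu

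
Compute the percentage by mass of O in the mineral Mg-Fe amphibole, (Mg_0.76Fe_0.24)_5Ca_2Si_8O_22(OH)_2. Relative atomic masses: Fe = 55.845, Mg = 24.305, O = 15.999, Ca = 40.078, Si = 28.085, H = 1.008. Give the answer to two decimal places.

Molar mass of (Mg_0.76Fe_0.24)_5Ca_2Si_8O_22(OH)_2: 3.80×24.305 + 1.20×55.845 + 2×40.078 + 8×28.085 + 24×15.999 + 2×1.008 = 850.201 g/mol.
Mass of O per formula unit: 24 × 15.999 = 383.976 g.
Weight fraction O = 383.976 / 850.201 = 0.4516.

45.16 weight percent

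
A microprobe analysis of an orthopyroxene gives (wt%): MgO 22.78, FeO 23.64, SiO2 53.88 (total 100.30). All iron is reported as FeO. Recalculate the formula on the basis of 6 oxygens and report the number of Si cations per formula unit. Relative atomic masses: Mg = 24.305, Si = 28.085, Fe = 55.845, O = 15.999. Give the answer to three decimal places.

2.002 Si apfu

22.78 wt% MgO ÷ 40.304 g/mol = 0.56520 mol, giving 0.56520 Mg and 0.56520 O.
23.64 wt% FeO ÷ 71.844 g/mol = 0.32905 mol, giving 0.32905 Fe and 0.32905 O.
53.88 wt% SiO2 ÷ 60.083 g/mol = 0.89676 mol, giving 0.89676 Si and 1.79352 O.
Oxygen sums to 2.68777; scaling by 6/2.68777 = 2.23233 puts the formula on 6 O.
Si: 0.89676 × 2.23233 = 2.002 atoms per formula unit.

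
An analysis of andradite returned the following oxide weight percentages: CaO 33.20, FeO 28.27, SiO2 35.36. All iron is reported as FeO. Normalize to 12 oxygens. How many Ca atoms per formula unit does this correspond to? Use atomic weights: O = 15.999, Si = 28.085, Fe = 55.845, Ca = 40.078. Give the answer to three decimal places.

3.285 Ca apfu

CaO: 33.20/56.077 = 0.59204 mol → 0.59204 mol Ca, 0.59204 mol O.
FeO: 28.27/71.844 = 0.39349 mol → 0.39349 mol Fe, 0.39349 mol O.
SiO2: 35.36/60.083 = 0.58852 mol → 0.58852 mol Si, 1.17704 mol O.
Total oxygen = 2.16257 mol. Normalization factor = 12/2.16257 = 5.54895.
Ca per 12 O = 0.59204 × 5.54895 = 3.285.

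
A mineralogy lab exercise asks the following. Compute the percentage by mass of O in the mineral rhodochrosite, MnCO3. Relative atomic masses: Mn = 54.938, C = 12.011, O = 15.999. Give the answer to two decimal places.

41.76 wt%

Molar mass of MnCO3: 1·54.938 + 1·12.011 + 3·15.999 = 114.946 g/mol.
Mass of O per formula unit: 3 × 15.999 = 47.997 g.
Weight fraction O = 47.997 / 114.946 = 0.4176.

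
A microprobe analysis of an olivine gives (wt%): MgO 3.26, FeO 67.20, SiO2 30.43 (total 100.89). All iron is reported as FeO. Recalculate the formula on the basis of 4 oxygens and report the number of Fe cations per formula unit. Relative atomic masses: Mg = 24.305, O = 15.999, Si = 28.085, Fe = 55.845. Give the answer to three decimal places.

1.844 Fe apfu

MgO: 3.26/40.304 = 0.08089 mol → 0.08089 mol Mg, 0.08089 mol O.
FeO: 67.20/71.844 = 0.93536 mol → 0.93536 mol Fe, 0.93536 mol O.
SiO2: 30.43/60.083 = 0.50647 mol → 0.50647 mol Si, 1.01294 mol O.
Total oxygen = 2.02919 mol. Normalization factor = 4/2.02919 = 1.97123.
Fe per 4 O = 0.93536 × 1.97123 = 1.844.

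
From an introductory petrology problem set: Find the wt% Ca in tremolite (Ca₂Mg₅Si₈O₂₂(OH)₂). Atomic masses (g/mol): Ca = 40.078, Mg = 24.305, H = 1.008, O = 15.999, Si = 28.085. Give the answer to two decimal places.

9.87 wt%

Formula mass = 2×40.078 + 5×24.305 + 8×28.085 + 24×15.999 + 2×1.008 = 812.353 g/mol, of which 80.156 g is Ca.
So Ca makes up 80.156/812.353 = 0.0987 of the mass, i.e. 9.87%.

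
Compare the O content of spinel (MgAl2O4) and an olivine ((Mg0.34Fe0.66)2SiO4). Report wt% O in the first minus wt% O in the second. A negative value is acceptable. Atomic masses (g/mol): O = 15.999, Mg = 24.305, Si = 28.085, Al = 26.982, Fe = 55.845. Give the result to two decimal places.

First mineral: 63.996 g O in 142.265 g formula = 44.98 wt% O.
Second mineral: 63.996 g O in 182.324 g formula = 35.10 wt% O.
44.98% − 35.10% gives a difference of 9.88 percentage points.

9.88 percentage points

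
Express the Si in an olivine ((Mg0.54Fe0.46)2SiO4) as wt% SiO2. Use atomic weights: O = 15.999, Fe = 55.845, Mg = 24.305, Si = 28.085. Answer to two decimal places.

35.40 wt%

Molar mass of (Mg0.54Fe0.46)2SiO4 = 1.08×24.305 + 0.92×55.845 + 1×28.085 + 4×15.999 = 169.708 g/mol.
Each formula unit contains 1 Si, equivalent to 1/1 = 1.0000 mol SiO2.
M(SiO2) = 1×28.085 + 2×15.999 = 60.083 g/mol.
Mass of SiO2 per formula unit = 1.0000 × 60.083 = 60.083 g.
SiO2 wt% = 60.083 / 169.708 × 100 = 35.40%.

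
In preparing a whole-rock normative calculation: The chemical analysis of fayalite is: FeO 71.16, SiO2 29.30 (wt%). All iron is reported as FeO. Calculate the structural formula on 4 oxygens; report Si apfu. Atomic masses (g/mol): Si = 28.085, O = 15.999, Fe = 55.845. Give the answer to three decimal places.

0.992 Si apfu

FeO: 71.16/71.844 = 0.99048 mol → 0.99048 mol Fe, 0.99048 mol O.
SiO2: 29.30/60.083 = 0.48766 mol → 0.48766 mol Si, 0.97532 mol O.
Total oxygen = 1.96580 mol. Normalization factor = 4/1.96580 = 2.03479.
Si per 4 O = 0.48766 × 2.03479 = 0.992.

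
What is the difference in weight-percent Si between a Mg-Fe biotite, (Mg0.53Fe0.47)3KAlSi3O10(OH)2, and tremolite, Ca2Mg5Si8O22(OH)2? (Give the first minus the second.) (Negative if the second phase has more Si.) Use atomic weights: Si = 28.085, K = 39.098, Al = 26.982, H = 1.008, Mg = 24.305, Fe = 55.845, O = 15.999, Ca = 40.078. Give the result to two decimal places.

First mineral: 84.255 g Si in 461.725 g formula = 18.25 wt% Si.
Second mineral: 224.680 g Si in 812.353 g formula = 27.66 wt% Si.
18.25% − 27.66% gives a difference of -9.41 percentage points.

-9.41 percentage points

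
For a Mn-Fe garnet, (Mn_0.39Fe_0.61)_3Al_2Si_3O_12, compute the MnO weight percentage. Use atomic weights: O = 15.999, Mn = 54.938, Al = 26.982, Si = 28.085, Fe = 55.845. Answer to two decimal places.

16.71 wt%

M((Mn_0.39Fe_0.61)_3Al_2Si_3O_12) = 496.681 g/mol; M(MnO) = 70.937 g/mol.
Moles MnO per formula unit = 1.17 Mn ÷ 1 = 1.1700.
MnO fraction = (1.1700 × 70.937) / 496.681 = 82.996/496.681 = 0.1671.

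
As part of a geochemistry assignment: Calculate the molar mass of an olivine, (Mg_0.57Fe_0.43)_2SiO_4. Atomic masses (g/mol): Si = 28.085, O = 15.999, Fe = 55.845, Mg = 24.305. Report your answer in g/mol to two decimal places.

M = 1.14×24.305 + 0.86×55.845 + 1×28.085 + 4×15.999

167.82 g/mol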